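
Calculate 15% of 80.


Convert percentage to decimal:
15% = 0.15
Multiply:
80 x 0.15 = 12

12


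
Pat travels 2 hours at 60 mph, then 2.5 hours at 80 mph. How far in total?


Leg 1 distance:
60 x 2 = 120 miles
Leg 2 distance:
80 x 2.5 = 200 miles
Total distance:
120 + 200 = 320 miles

320 miles


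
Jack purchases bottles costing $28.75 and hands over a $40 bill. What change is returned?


Start with the amount paid:
$40
Subtract the price:
$40 - $28.75 = $11.25

$11.25


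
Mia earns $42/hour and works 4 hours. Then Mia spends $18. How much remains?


Calculate earnings:
4 x $42 = $168
Subtract spending:
$168 - $18 = $150

$150


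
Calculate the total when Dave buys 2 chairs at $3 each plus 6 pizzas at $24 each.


Cost of chairs:
2 x $3 = $6
Cost of pizzas:
6 x $24 = $144
Add both:
$6 + $144 = $150

$150


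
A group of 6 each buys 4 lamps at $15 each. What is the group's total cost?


Cost per person:
4 x $15 = $60
Group total:
6 x $60 = $360

$360


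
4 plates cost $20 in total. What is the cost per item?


Total cost: $20
Number of items: 4
Unit price: $20 / 4 = $5

$5


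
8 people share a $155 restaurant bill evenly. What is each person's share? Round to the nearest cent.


Total bill: $155
Number of people: 8
Each pays: $155 / 8 = $19.375 ≈ $19.38

$19.38


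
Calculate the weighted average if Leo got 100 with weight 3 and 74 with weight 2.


Weighted sum:
3 x 100 + 2 x 74 = 448
Total weight:
3 + 2 = 5
Weighted average:
448 / 5 = 89.6

89.6


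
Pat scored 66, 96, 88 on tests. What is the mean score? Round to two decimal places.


Add the scores:
66 + 96 + 88 = 250
Divide by the number of tests:
250 / 3 = 83.3333... ≈ 83.33

83.33


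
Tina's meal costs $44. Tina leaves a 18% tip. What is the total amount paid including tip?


Calculate the tip:
18% of $44 = $7.92
Add tip to meal cost:
$44 + $7.92 = $51.92

$51.92


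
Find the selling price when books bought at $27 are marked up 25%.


Calculate the markup amount:
25% of $27 = $6.75
Add to cost:
$27 + $6.75 = $33.75

$33.75


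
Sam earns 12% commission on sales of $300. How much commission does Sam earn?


Convert rate to decimal:
12% = 0.12
Multiply by sales:
$300 x 0.12 = $36

$36


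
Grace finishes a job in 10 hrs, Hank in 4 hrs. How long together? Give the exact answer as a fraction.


Grace's rate: 1/10 of the job per hour
Hank's rate: 1/4 of the job per hour
Combined rate: 1/10 + 1/4 = 7/20 per hour
Time = 1 / (7/20) = 20/7 hours (≈ 2.86 hours)

20/7 hours


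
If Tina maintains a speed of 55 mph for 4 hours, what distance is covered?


Use the formula: distance = speed x time
Speed = 55 mph, Time = 4 hours
55 x 4 = 220 miles

220 miles


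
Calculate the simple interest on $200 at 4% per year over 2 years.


Use the formula I = P x R x T / 100
P x R x T = 200 x 4 x 2 = 1600
I = 1600 / 100 = $16

$16


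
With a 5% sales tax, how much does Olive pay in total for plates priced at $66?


Calculate the tax:
5% of $66 = $3.30
Add tax to price:
$66 + $3.30 = $69.30

$69.30


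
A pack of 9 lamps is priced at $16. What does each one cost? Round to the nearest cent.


Total cost: $16
Number of items: 9
Unit price: $16 / 9 = $1.7777... ≈ $1.78

$1.78


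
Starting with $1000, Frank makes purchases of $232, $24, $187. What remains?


Add up expenses:
$232 + $24 + $187 = $443
Subtract from budget:
$1000 - $443 = $557

$557


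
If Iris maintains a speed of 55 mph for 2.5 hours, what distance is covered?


Use the formula: distance = speed x time
Speed = 55 mph, Time = 2.5 hours
55 x 2.5 = 137.5 miles

137.5 miles


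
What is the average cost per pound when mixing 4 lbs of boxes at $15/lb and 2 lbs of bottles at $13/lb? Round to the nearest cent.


Cost of boxes:
4 x $15 = $60
Cost of bottles:
2 x $13 = $26
Total cost: $60 + $26 = $86
Total weight: 6 lbs
Average: $86 / 6 = $14.3333... ≈ $14.33/lb

$14.33/lb


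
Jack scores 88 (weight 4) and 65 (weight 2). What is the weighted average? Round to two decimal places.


Weighted sum:
4 x 88 + 2 x 65 = 482
Total weight:
4 + 2 = 6
Weighted average:
482 / 6 = 80.3333... ≈ 80.33

80.33


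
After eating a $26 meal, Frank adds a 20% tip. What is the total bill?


Calculate the tip:
20% of $26 = $5.20
Add tip to meal cost:
$26 + $5.20 = $31.20

$31.20


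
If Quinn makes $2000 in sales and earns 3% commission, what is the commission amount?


Convert rate to decimal:
3% = 0.03
Multiply by sales:
$2000 x 0.03 = $60

$60


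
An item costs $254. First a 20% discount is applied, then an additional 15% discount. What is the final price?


First discount:
20% of $254 = $50.80
Price after first discount:
$254 - $50.80 = $203.20
Second discount:
15% of $203.20 = $30.48
Final price:
$203.20 - $30.48 = $172.72

$172.72


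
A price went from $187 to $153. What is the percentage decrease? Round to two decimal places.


Find the absolute change:
|153 - 187| = 34
Divide by original and multiply by 100:
34 / 187 x 100 = 18.1818...% ≈ 18.18%

18.18%


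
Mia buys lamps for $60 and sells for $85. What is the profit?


Selling price = $85
Cost price = $60
Profit = selling price - cost price:
Profit = $85 - $60 = $25

$25


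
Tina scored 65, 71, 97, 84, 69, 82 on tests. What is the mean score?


Add the scores:
65 + 71 + 97 + 84 + 69 + 82 = 468
Divide by the number of tests:
468 / 6 = 78

78


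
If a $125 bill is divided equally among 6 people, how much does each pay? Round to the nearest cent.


Total bill: $125
Number of people: 6
Each pays: $125 / 6 = $20.8333... ≈ $20.83

$20.83


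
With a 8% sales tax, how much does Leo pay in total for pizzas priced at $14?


Calculate the tax:
8% of $14 = $1.12
Add tax to price:
$14 + $1.12 = $15.12

$15.12


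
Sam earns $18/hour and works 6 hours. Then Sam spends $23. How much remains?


Calculate earnings:
6 x $18 = $108
Subtract spending:
$108 - $23 = $85

$85


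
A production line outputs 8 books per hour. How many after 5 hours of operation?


Production rate: 8 books per hour
Time: 5 hours
Total: 8 x 5 = 40 books

40 books


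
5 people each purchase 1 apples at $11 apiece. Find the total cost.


Cost per person:
1 x $11 = $11
Group total:
5 x $11 = $55

$55


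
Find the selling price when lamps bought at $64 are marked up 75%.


Calculate the markup amount:
75% of $64 = $48
Add to cost:
$64 + $48 = $112

$112


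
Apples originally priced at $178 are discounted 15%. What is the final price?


Calculate the discount amount:
15% of $178 = $26.70
Subtract from original:
$178 - $26.70 = $151.30

$151.30


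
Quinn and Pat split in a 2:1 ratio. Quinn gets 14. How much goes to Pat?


Find the multiplier:
14 / 2 = 7
Apply to Pat's share:
1 x 7 = 7

7


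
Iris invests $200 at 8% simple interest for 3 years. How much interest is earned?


Use the formula I = P x R x T / 100
P x R x T = 200 x 8 x 3 = 4800
I = 4800 / 100 = $48

$48


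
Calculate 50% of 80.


Convert percentage to decimal:
50% = 0.5
Multiply:
80 x 0.5 = 40

40


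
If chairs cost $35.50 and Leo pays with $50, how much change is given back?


Start with the amount paid:
$50
Subtract the price:
$50 - $35.50 = $14.50

$14.50


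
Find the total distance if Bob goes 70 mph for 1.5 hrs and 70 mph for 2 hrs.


Leg 1 distance:
70 x 1.5 = 105 miles
Leg 2 distance:
70 x 2 = 140 miles
Total distance:
105 + 140 = 245 miles

245 miles


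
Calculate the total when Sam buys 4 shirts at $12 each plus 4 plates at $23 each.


Cost of shirts:
4 x $12 = $48
Cost of plates:
4 x $23 = $92
Add both:
$48 + $92 = $140

$140


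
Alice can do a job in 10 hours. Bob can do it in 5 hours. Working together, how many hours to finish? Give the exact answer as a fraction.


Alice's rate: 1/10 of the job per hour
Bob's rate: 1/5 of the job per hour
Combined rate: 1/10 + 1/5 = 3/10 per hour
Time = 1 / (3/10) = 10/3 hours (≈ 3.33 hours)

10/3 hours


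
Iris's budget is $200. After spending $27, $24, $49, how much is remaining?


Add up expenses:
$27 + $24 + $49 = $100
Subtract from budget:
$200 - $100 = $100

$100


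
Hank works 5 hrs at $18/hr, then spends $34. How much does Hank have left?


Calculate earnings:
5 x $18 = $90
Subtract spending:
$90 - $34 = $56

$56


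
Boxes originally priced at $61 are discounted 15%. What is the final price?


Calculate the discount amount:
15% of $61 = $9.15
Subtract from original:
$61 - $9.15 = $51.85

$51.85


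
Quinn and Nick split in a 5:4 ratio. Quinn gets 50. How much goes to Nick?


Find the multiplier:
50 / 5 = 10
Apply to Nick's share:
4 x 10 = 40

40


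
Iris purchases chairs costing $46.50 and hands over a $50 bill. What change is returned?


Start with the amount paid:
$50
Subtract the price:
$50 - $46.50 = $3.50

$3.50


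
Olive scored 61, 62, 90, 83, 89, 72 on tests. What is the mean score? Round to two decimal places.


Add the scores:
61 + 62 + 90 + 83 + 89 + 72 = 457
Divide by the number of tests:
457 / 6 = 76.1666... ≈ 76.17

76.17


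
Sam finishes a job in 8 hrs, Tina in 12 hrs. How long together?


Sam's rate: 1/8 of the job per hour
Tina's rate: 1/12 of the job per hour
Combined rate: 1/8 + 1/12 = 5/24 per hour
Time = 1 / (5/24) = 24/5 = 4.8 hours

4.8 hours


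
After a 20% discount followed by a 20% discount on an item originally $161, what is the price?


First discount:
20% of $161 = $32.20
Price after first discount:
$161 - $32.20 = $128.80
Second discount:
20% of $128.80 = $25.76
Final price:
$128.80 - $25.76 = $103.04

$103.04


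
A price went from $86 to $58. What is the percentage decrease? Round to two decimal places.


Find the absolute change:
|58 - 86| = 28
Divide by original and multiply by 100:
28 / 86 x 100 = 32.5581...% ≈ 32.56%

32.56%


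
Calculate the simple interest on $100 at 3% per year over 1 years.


Use the formula I = P x R x T / 100
P x R x T = 100 x 3 x 1 = 300
I = 300 / 100 = $3

$3


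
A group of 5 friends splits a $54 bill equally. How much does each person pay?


Total bill: $54
Number of people: 5
Each pays: $54 / 5 = $10.80

$10.80


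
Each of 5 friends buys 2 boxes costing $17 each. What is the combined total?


Cost per person:
2 x $17 = $34
Group total:
5 x $34 = $170

$170


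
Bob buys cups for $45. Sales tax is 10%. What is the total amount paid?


Calculate the tax:
10% of $45 = $4.50
Add tax to price:
$45 + $4.50 = $49.50

$49.50


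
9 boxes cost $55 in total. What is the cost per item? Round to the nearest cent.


Total cost: $55
Number of items: 9
Unit price: $55 / 9 = $6.1111... ≈ $6.11

$6.11


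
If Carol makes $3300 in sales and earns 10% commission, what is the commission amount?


Convert rate to decimal:
10% = 0.1
Multiply by sales:
$3300 x 0.1 = $330

$330


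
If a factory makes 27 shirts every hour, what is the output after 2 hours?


Production rate: 27 shirts per hour
Time: 2 hours
Total: 27 x 2 = 54 shirts

54 shirts


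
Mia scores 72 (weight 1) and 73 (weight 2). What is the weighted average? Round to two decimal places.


Weighted sum:
1 x 72 + 2 x 73 = 218
Total weight:
1 + 2 = 3
Weighted average:
218 / 3 = 72.6666... ≈ 72.67

72.67


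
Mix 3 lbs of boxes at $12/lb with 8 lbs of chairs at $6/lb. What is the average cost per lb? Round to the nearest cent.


Cost of boxes:
3 x $12 = $36
Cost of chairs:
8 x $6 = $48
Total cost: $36 + $48 = $84
Total weight: 11 lbs
Average: $84 / 11 = $7.6363... ≈ $7.64/lb

$7.64/lb


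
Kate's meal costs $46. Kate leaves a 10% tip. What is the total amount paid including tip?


Calculate the tip:
10% of $46 = $4.60
Add tip to meal cost:
$46 + $4.60 = $50.60

$50.60


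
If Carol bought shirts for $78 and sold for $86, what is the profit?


Selling price = $86
Cost price = $78
Profit = selling price - cost price:
Profit = $86 - $78 = $8

$8


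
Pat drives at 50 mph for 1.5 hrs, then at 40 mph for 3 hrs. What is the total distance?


Leg 1 distance:
50 x 1.5 = 75 miles
Leg 2 distance:
40 x 3 = 120 miles
Total distance:
75 + 120 = 195 miles

195 miles


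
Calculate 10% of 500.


Convert percentage to decimal:
10% = 0.1
Multiply:
500 x 0.1 = 50

50


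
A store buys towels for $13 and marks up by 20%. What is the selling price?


Calculate the markup amount:
20% of $13 = $2.60
Add to cost:
$13 + $2.60 = $15.60

$15.60


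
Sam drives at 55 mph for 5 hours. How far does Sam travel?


Use the formula: distance = speed x time
Speed = 55 mph, Time = 5 hours
55 x 5 = 275 miles

275 miles


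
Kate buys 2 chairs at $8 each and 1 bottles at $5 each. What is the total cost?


Cost of chairs:
2 x $8 = $16
Cost of bottles:
1 x $5 = $5
Add both:
$16 + $5 = $21

$21


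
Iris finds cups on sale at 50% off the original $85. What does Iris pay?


Calculate the discount amount:
50% of $85 = $42.50
Subtract from original:
$85 - $42.50 = $42.50

$42.50


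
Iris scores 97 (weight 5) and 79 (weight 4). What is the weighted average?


Weighted sum:
5 x 97 + 4 x 79 = 801
Total weight:
5 + 4 = 9
Weighted average:
801 / 9 = 89

89


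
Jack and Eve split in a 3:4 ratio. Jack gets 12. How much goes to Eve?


Find the multiplier:
12 / 3 = 4
Apply to Eve's share:
4 x 4 = 16

16


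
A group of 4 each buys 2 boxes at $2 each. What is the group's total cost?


Cost per person:
2 x $2 = $4
Group total:
4 x $4 = $16

$16


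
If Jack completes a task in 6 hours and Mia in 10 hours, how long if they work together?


Jack's rate: 1/6 of the job per hour
Mia's rate: 1/10 of the job per hour
Combined rate: 1/6 + 1/10 = 4/15 per hour
Time = 1 / (4/15) = 15/4 = 3.75 hours

3.75 hours


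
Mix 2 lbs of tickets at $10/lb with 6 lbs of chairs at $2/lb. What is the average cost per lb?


Cost of tickets:
2 x $10 = $20
Cost of chairs:
6 x $2 = $12
Total cost: $20 + $12 = $32
Total weight: 8 lbs
Average: $32 / 8 = $4/lb

$4/lb


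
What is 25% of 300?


Convert percentage to decimal:
25% = 0.25
Multiply:
300 x 0.25 = 75

75


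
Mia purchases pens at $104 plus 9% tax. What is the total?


Calculate the tax:
9% of $104 = $9.36
Add tax to price:
$104 + $9.36 = $113.36

$113.36


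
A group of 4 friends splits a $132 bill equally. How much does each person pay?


Total bill: $132
Number of people: 4
Each pays: $132 / 4 = $33

$33


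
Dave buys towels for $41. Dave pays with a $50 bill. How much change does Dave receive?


Start with the amount paid:
$50
Subtract the price:
$50 - $41 = $9

$9


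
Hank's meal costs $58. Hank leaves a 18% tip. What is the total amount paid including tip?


Calculate the tip:
18% of $58 = $10.44
Add tip to meal cost:
$58 + $10.44 = $68.44

$68.44


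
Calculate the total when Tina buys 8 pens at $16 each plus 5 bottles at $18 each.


Cost of pens:
8 x $16 = $128
Cost of bottles:
5 x $18 = $90
Add both:
$128 + $90 = $218

$218


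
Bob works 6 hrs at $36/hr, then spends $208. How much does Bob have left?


Calculate earnings:
6 x $36 = $216
Subtract spending:
$216 - $208 = $8

$8


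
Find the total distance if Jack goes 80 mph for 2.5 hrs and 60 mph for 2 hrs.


Leg 1 distance:
80 x 2.5 = 200 miles
Leg 2 distance:
60 x 2 = 120 miles
Total distance:
200 + 120 = 320 miles

320 miles


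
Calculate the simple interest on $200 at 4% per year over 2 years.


Use the formula I = P x R x T / 100
P x R x T = 200 x 4 x 2 = 1600
I = 1600 / 100 = $16

$16


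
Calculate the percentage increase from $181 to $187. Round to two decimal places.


Find the absolute change:
|187 - 181| = 6
Divide by original and multiply by 100:
6 / 181 x 100 = 3.3149...% ≈ 3.31%

3.31%


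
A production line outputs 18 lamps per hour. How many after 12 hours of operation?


Production rate: 18 lamps per hour
Time: 12 hours
Total: 18 x 12 = 216 lamps

216 lamps


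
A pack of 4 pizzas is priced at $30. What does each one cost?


Total cost: $30
Number of items: 4
Unit price: $30 / 4 = $7.50

$7.50


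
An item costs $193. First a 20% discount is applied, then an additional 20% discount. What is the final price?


First discount:
20% of $193 = $38.60
Price after first discount:
$193 - $38.60 = $154.40
Second discount:
20% of $154.40 = $30.88
Final price:
$154.40 - $30.88 = $123.52

$123.52


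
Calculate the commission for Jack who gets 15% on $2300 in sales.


Convert rate to decimal:
15% = 0.15
Multiply by sales:
$2300 x 0.15 = $345

$345


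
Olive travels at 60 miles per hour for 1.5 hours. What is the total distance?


Use the formula: distance = speed x time
Speed = 60 mph, Time = 1.5 hours
60 x 1.5 = 90 miles

90 miles


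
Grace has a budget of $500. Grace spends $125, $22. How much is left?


Add up expenses:
$125 + $22 = $147
Subtract from budget:
$500 - $147 = $353

$353


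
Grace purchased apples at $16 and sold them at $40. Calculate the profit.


Selling price = $40
Cost price = $16
Profit = selling price - cost price:
Profit = $40 - $16 = $24

$24


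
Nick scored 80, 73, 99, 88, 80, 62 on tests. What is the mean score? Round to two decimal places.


Add the scores:
80 + 73 + 99 + 88 + 80 + 62 = 482
Divide by the number of tests:
482 / 6 = 80.3333... ≈ 80.33

80.33


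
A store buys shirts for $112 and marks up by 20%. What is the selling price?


Calculate the markup amount:
20% of $112 = $22.40
Add to cost:
$112 + $22.40 = $134.40

$134.40


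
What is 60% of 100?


Convert percentage to decimal:
60% = 0.6
Multiply:
100 x 0.6 = 60

60


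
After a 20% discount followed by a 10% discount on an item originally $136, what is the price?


First discount:
20% of $136 = $27.20
Price after first discount:
$136 - $27.20 = $108.80
Second discount:
10% of $108.80 = $10.88
Final price:
$108.80 - $10.88 = $97.92

$97.92


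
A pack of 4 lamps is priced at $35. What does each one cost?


Total cost: $35
Number of items: 4
Unit price: $35 / 4 = $8.75

$8.75


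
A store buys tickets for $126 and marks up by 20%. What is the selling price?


Calculate the markup amount:
20% of $126 = $25.20
Add to cost:
$126 + $25.20 = $151.20

$151.20


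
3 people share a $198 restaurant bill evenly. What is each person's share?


Total bill: $198
Number of people: 3
Each pays: $198 / 3 = $66

$66


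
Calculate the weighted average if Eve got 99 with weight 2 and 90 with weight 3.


Weighted sum:
2 x 99 + 3 x 90 = 468
Total weight:
2 + 3 = 5
Weighted average:
468 / 5 = 93.6

93.6


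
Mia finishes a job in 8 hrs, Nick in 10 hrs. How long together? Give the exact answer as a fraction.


Mia's rate: 1/8 of the job per hour
Nick's rate: 1/10 of the job per hour
Combined rate: 1/8 + 1/10 = 9/40 per hour
Time = 1 / (9/40) = 40/9 hours (≈ 4.44 hours)

40/9 hours


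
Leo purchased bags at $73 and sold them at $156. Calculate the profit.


Selling price = $156
Cost price = $73
Profit = selling price - cost price:
Profit = $156 - $73 = $83

$83


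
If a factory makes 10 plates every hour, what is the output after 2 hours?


Production rate: 10 plates per hour
Time: 2 hours
Total: 10 x 2 = 20 plates

20 plates


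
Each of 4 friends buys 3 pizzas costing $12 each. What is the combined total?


Cost per person:
3 x $12 = $36
Group total:
4 x $36 = $144

$144


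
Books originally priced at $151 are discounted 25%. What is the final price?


Calculate the discount amount:
25% of $151 = $37.75
Subtract from original:
$151 - $37.75 = $113.25

$113.25


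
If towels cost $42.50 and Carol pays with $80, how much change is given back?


Start with the amount paid:
$80
Subtract the price:
$80 - $42.50 = $37.50

$37.50


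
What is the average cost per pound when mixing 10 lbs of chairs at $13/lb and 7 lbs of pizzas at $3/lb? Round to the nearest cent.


Cost of chairs:
10 x $13 = $130
Cost of pizzas:
7 x $3 = $21
Total cost: $130 + $21 = $151
Total weight: 17 lbs
Average: $151 / 17 = $8.8823... ≈ $8.88/lb

$8.88/lb


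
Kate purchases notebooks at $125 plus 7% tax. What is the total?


Calculate the tax:
7% of $125 = $8.75
Add tax to price:
$125 + $8.75 = $133.75

$133.75


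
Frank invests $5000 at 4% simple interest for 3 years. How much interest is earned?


Use the formula I = P x R x T / 100
P x R x T = 5000 x 4 x 3 = 60000
I = 60000 / 100 = $600

$600


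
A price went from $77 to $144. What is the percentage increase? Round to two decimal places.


Find the absolute change:
|144 - 77| = 67
Divide by original and multiply by 100:
67 / 77 x 100 = 87.0129...% ≈ 87.01%

87.01%


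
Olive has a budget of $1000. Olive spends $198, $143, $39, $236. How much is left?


Add up expenses:
$198 + $143 + $39 + $236 = $616
Subtract from budget:
$1000 - $616 = $384

$384


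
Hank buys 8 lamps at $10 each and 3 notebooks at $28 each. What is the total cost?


Cost of lamps:
8 x $10 = $80
Cost of notebooks:
3 x $28 = $84
Add both:
$80 + $84 = $164

$164


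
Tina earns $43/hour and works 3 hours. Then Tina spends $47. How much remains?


Calculate earnings:
3 x $43 = $129
Subtract spending:
$129 - $47 = $82

$82


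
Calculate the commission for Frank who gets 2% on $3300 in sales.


Convert rate to decimal:
2% = 0.02
Multiply by sales:
$3300 x 0.02 = $66

$66


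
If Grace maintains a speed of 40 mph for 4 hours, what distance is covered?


Use the formula: distance = speed x time
Speed = 40 mph, Time = 4 hours
40 x 4 = 160 miles

160 miles


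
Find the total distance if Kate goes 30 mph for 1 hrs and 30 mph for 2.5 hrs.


Leg 1 distance:
30 x 1 = 30 miles
Leg 2 distance:
30 x 2.5 = 75 miles
Total distance:
30 + 75 = 105 miles

105 miles


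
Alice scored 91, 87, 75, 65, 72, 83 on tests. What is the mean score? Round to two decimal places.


Add the scores:
91 + 87 + 75 + 65 + 72 + 83 = 473
Divide by the number of tests:
473 / 6 = 78.8333... ≈ 78.83

78.83


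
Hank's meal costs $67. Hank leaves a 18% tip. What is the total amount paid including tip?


Calculate the tip:
18% of $67 = $12.06
Add tip to meal cost:
$67 + $12.06 = $79.06

$79.06


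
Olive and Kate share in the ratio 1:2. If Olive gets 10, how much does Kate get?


Find the multiplier:
10 / 1 = 10
Apply to Kate's share:
2 x 10 = 20

20


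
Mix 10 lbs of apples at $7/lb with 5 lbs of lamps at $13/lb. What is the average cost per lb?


Cost of apples:
10 x $7 = $70
Cost of lamps:
5 x $13 = $65
Total cost: $70 + $65 = $135
Total weight: 15 lbs
Average: $135 / 15 = $9/lb

$9/lb


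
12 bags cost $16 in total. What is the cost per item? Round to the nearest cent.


Total cost: $16
Number of items: 12
Unit price: $16 / 12 = $1.3333... ≈ $1.33

$1.33


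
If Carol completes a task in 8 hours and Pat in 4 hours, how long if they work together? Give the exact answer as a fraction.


Carol's rate: 1/8 of the job per hour
Pat's rate: 1/4 of the job per hour
Combined rate: 1/8 + 1/4 = 3/8 per hour
Time = 1 / (3/8) = 8/3 hours (≈ 2.67 hours)

8/3 hours


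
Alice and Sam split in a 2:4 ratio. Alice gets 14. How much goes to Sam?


Find the multiplier:
14 / 2 = 7
Apply to Sam's share:
4 x 7 = 28

28


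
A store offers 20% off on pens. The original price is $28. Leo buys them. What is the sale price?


Calculate the discount amount:
20% of $28 = $5.60
Subtract from original:
$28 - $5.60 = $22.40

$22.40


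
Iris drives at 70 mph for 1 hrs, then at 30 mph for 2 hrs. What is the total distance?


Leg 1 distance:
70 x 1 = 70 miles
Leg 2 distance:
30 x 2 = 60 miles
Total distance:
70 + 60 = 130 miles

130 miles


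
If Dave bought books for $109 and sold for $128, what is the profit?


Selling price = $128
Cost price = $109
Profit = selling price - cost price:
Profit = $128 - $109 = $19

$19


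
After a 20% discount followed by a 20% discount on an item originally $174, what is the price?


First discount:
20% of $174 = $34.80
Price after first discount:
$174 - $34.80 = $139.20
Second discount:
20% of $139.20 = $27.84
Final price:
$139.20 - $27.84 = $111.36

$111.36


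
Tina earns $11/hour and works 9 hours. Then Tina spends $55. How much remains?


Calculate earnings:
9 x $11 = $99
Subtract spending:
$99 - $55 = $44

$44


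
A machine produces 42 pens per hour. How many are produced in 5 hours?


Production rate: 42 pens per hour
Time: 5 hours
Total: 42 x 5 = 210 pens

210 pens


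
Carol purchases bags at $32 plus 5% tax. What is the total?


Calculate the tax:
5% of $32 = $1.60
Add tax to price:
$32 + $1.60 = $33.60

$33.60


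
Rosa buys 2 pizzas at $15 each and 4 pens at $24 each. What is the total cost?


Cost of pizzas:
2 x $15 = $30
Cost of pens:
4 x $24 = $96
Add both:
$30 + $96 = $126

$126


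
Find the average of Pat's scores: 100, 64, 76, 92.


Add the scores:
100 + 64 + 76 + 92 = 332
Divide by the number of tests:
332 / 4 = 83

83


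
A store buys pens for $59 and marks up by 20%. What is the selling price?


Calculate the markup amount:
20% of $59 = $11.80
Add to cost:
$59 + $11.80 = $70.80

$70.80


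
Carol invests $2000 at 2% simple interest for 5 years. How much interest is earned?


Use the formula I = P x R x T / 100
P x R x T = 2000 x 2 x 5 = 20000
I = 20000 / 100 = $200

$200


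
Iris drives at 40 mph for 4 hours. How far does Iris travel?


Use the formula: distance = speed x time
Speed = 40 mph, Time = 4 hours
40 x 4 = 160 miles

160 miles


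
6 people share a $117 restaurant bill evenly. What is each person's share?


Total bill: $117
Number of people: 6
Each pays: $117 / 6 = $19.50

$19.50


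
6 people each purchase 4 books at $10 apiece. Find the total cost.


Cost per person:
4 x $10 = $40
Group total:
6 x $40 = $240

$240


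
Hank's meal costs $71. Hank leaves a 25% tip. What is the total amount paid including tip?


Calculate the tip:
25% of $71 = $17.75
Add tip to meal cost:
$71 + $17.75 = $88.75

$88.75


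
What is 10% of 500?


Convert percentage to decimal:
10% = 0.1
Multiply:
500 x 0.1 = 50

50


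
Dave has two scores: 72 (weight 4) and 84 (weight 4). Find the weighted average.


Weighted sum:
4 x 72 + 4 x 84 = 624
Total weight:
4 + 4 = 8
Weighted average:
624 / 8 = 78

78


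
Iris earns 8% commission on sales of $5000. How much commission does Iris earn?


Convert rate to decimal:
8% = 0.08
Multiply by sales:
$5000 x 0.08 = $400

$400


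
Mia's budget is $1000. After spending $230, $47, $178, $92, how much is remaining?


Add up expenses:
$230 + $47 + $178 + $92 = $547
Subtract from budget:
$1000 - $547 = $453

$453


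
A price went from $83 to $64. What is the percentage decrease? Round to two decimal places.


Find the absolute change:
|64 - 83| = 19
Divide by original and multiply by 100:
19 / 83 x 100 = 22.8915...% ≈ 22.89%

22.89%


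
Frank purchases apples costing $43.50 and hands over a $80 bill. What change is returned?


Start with the amount paid:
$80
Subtract the price:
$80 - $43.50 = $36.50

$36.50


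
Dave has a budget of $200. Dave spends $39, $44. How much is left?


Add up expenses:
$39 + $44 = $83
Subtract from budget:
$200 - $83 = $117

$117


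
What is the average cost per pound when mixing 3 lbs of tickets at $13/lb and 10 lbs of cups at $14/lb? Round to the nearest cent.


Cost of tickets:
3 x $13 = $39
Cost of cups:
10 x $14 = $140
Total cost: $39 + $140 = $179
Total weight: 13 lbs
Average: $179 / 13 = $13.7692... ≈ $13.77/lb

$13.77/lb


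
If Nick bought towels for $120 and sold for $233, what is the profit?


Selling price = $233
Cost price = $120
Profit = selling price - cost price:
Profit = $233 - $120 = $113

$113


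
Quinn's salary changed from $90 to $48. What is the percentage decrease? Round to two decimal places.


Find the absolute change:
|48 - 90| = 42
Divide by original and multiply by 100:
42 / 90 x 100 = 46.6666...% ≈ 46.67%

46.67%


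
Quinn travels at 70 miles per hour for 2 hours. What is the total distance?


Use the formula: distance = speed x time
Speed = 70 mph, Time = 2 hours
70 x 2 = 140 miles

140 miles


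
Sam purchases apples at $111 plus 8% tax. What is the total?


Calculate the tax:
8% of $111 = $8.88
Add tax to price:
$111 + $8.88 = $119.88

$119.88


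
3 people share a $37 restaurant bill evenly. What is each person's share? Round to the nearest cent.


Total bill: $37
Number of people: 3
Each pays: $37 / 3 = $12.3333... ≈ $12.33

$12.33


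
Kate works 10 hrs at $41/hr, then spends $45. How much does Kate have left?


Calculate earnings:
10 x $41 = $410
Subtract spending:
$410 - $45 = $365

$365


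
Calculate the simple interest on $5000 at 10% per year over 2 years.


Use the formula I = P x R x T / 100
P x R x T = 5000 x 10 x 2 = 100000
I = 100000 / 100 = $1000

$1000


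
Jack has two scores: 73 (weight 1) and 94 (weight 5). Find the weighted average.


Weighted sum:
1 x 73 + 5 x 94 = 543
Total weight:
1 + 5 = 6
Weighted average:
543 / 6 = 90.5

90.5


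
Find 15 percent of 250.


Convert percentage to decimal:
15% = 0.15
Multiply:
250 x 0.15 = 37.5

37.5


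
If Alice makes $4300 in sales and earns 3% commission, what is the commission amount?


Convert rate to decimal:
3% = 0.03
Multiply by sales:
$4300 x 0.03 = $129

$129


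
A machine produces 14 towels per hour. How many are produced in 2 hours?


Production rate: 14 towels per hour
Time: 2 hours
Total: 14 x 2 = 28 towels

28 towels


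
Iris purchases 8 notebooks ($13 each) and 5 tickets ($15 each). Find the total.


Cost of notebooks:
8 x $13 = $104
Cost of tickets:
5 x $15 = $75
Add both:
$104 + $75 = $179

$179


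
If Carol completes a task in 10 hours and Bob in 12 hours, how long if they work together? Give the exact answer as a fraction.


Carol's rate: 1/10 of the job per hour
Bob's rate: 1/12 of the job per hour
Combined rate: 1/10 + 1/12 = 11/60 per hour
Time = 1 / (11/60) = 60/11 hours (≈ 5.45 hours)

60/11 hours


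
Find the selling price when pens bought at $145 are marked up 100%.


Calculate the markup amount:
100% of $145 = $145
Add to cost:
$145 + $145 = $290

$290


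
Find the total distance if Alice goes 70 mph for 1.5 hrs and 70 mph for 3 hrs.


Leg 1 distance:
70 x 1.5 = 105 miles
Leg 2 distance:
70 x 3 = 210 miles
Total distance:
105 + 210 = 315 miles

315 miles


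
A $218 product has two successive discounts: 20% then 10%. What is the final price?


First discount:
20% of $218 = $43.60
Price after first discount:
$218 - $43.60 = $174.40
Second discount:
10% of $174.40 = $17.44
Final price:
$174.40 - $17.44 = $156.96

$156.96


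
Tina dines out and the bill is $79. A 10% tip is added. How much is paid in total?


Calculate the tip:
10% of $79 = $7.90
Add tip to meal cost:
$79 + $7.90 = $86.90

$86.90


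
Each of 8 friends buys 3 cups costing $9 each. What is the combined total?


Cost per person:
3 x $9 = $27
Group total:
8 x $27 = $216

$216


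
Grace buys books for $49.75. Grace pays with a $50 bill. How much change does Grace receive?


Start with the amount paid:
$50
Subtract the price:
$50 - $49.75 = $0.25

$0.25


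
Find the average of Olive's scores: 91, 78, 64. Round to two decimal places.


Add the scores:
91 + 78 + 64 = 233
Divide by the number of tests:
233 / 3 = 77.6666... ≈ 77.67

77.67


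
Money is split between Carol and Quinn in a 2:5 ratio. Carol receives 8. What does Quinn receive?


Find the multiplier:
8 / 2 = 4
Apply to Quinn's share:
5 x 4 = 20

20


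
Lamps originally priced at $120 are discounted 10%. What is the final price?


Calculate the discount amount:
10% of $120 = $12
Subtract from original:
$120 - $12 = $108

$108


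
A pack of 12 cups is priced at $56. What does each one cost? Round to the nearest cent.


Total cost: $56
Number of items: 12
Unit price: $56 / 12 = $4.6666... ≈ $4.67

$4.67


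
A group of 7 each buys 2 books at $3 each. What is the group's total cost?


Cost per person:
2 x $3 = $6
Group total:
7 x $6 = $42

$42


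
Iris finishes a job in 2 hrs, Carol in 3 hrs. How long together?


Iris's rate: 1/2 of the job per hour
Carol's rate: 1/3 of the job per hour
Combined rate: 1/2 + 1/3 = 5/6 per hour
Time = 1 / (5/6) = 6/5 = 1.2 hours

1.2 hours


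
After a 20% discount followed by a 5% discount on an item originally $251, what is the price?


First discount:
20% of $251 = $50.20
Price after first discount:
$251 - $50.20 = $200.80
Second discount:
5% of $200.80 = $10.04
Final price:
$200.80 - $10.04 = $190.76

$190.76


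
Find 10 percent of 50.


Convert percentage to decimal:
10% = 0.1
Multiply:
50 x 0.1 = 5

5


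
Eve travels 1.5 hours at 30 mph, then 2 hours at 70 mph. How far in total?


Leg 1 distance:
30 x 1.5 = 45 miles
Leg 2 distance:
70 x 2 = 140 miles
Total distance:
45 + 140 = 185 miles

185 miles


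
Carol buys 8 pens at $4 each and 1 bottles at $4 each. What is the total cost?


Cost of pens:
8 x $4 = $32
Cost of bottles:
1 x $4 = $4
Add both:
$32 + $4 = $36

$36


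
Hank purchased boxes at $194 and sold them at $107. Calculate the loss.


Selling price = $107
Cost price = $194
Loss = cost price - selling price:
Loss = $194 - $107 = $87

$87


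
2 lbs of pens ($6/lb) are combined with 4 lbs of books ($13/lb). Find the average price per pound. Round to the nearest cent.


Cost of pens:
2 x $6 = $12
Cost of books:
4 x $13 = $52
Total cost: $12 + $52 = $64
Total weight: 6 lbs
Average: $64 / 6 = $10.6666... ≈ $10.67/lb

$10.67/lb


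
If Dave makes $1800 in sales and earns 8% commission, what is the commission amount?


Convert rate to decimal:
8% = 0.08
Multiply by sales:
$1800 x 0.08 = $144

$144


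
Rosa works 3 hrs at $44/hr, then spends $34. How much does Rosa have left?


Calculate earnings:
3 x $44 = $132
Subtract spending:
$132 - $34 = $98

$98


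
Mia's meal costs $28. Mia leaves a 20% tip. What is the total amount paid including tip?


Calculate the tip:
20% of $28 = $5.60
Add tip to meal cost:
$28 + $5.60 = $33.60

$33.60


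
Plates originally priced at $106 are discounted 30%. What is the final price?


Calculate the discount amount:
30% of $106 = $31.80
Subtract from original:
$106 - $31.80 = $74.20

$74.20


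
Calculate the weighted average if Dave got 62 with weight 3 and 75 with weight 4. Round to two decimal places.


Weighted sum:
3 x 62 + 4 x 75 = 486
Total weight:
3 + 4 = 7
Weighted average:
486 / 7 = 69.4285... ≈ 69.43

69.43


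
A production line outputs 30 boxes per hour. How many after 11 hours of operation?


Production rate: 30 boxes per hour
Time: 11 hours
Total: 30 x 11 = 330 boxes

330 boxes


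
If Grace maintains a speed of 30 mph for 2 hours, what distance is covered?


Use the formula: distance = speed x time
Speed = 30 mph, Time = 2 hours
30 x 2 = 60 miles

60 miles


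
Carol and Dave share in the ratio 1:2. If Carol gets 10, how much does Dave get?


Find the multiplier:
10 / 1 = 10
Apply to Dave's share:
2 x 10 = 20

20


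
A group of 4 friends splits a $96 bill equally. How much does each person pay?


Total bill: $96
Number of people: 4
Each pays: $96 / 4 = $24

$24


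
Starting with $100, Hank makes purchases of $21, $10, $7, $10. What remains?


Add up expenses:
$21 + $10 + $7 + $10 = $48
Subtract from budget:
$100 - $48 = $52

$52


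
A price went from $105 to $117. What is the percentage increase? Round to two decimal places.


Find the absolute change:
|117 - 105| = 12
Divide by original and multiply by 100:
12 / 105 x 100 = 11.4285...% ≈ 11.43%

11.43%


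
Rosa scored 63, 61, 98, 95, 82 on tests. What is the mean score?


Add the scores:
63 + 61 + 98 + 95 + 82 = 399
Divide by the number of tests:
399 / 5 = 79.8

79.8


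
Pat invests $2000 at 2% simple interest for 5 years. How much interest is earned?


Use the formula I = P x R x T / 100
P x R x T = 2000 x 2 x 5 = 20000
I = 20000 / 100 = $200

$200


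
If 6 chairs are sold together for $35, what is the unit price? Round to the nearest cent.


Total cost: $35
Number of items: 6
Unit price: $35 / 6 = $5.8333... ≈ $5.83

$5.83


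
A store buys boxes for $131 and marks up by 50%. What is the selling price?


Calculate the markup amount:
50% of $131 = $65.50
Add to cost:
$131 + $65.50 = $196.50

$196.50


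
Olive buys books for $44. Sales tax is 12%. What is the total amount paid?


Calculate the tax:
12% of $44 = $5.28
Add tax to price:
$44 + $5.28 = $49.28

$49.28


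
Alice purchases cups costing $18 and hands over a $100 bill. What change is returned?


Start with the amount paid:
$100
Subtract the price:
$100 - $18 = $82

$82


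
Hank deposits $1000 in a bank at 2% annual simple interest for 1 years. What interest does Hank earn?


Use the formula I = P x R x T / 100
P x R x T = 1000 x 2 x 1 = 2000
I = 2000 / 100 = $20

$20


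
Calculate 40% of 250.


Convert percentage to decimal:
40% = 0.4
Multiply:
250 x 0.4 = 100

100


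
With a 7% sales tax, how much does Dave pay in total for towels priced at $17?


Calculate the tax:
7% of $17 = $1.19
Add tax to price:
$17 + $1.19 = $18.19

$18.19


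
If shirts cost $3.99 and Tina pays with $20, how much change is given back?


Start with the amount paid:
$20
Subtract the price:
$20 - $3.99 = $16.01

$16.01


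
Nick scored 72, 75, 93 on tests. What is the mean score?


Add the scores:
72 + 75 + 93 = 240
Divide by the number of tests:
240 / 3 = 80

80


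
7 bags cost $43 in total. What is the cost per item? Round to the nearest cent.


Total cost: $43
Number of items: 7
Unit price: $43 / 7 = $6.1428... ≈ $6.14

$6.14


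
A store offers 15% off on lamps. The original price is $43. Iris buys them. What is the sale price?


Calculate the discount amount:
15% of $43 = $6.45
Subtract from original:
$43 - $6.45 = $36.55

$36.55


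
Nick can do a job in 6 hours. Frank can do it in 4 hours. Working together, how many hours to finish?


Nick's rate: 1/6 of the job per hour
Frank's rate: 1/4 of the job per hour
Combined rate: 1/6 + 1/4 = 5/12 per hour
Time = 1 / (5/12) = 12/5 = 2.4 hours

2.4 hours


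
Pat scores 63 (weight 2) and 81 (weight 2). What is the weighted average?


Weighted sum:
2 x 63 + 2 x 81 = 288
Total weight:
2 + 2 = 4
Weighted average:
288 / 4 = 72

72


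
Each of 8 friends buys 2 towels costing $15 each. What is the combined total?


Cost per person:
2 x $15 = $30
Group total:
8 x $30 = $240

$240


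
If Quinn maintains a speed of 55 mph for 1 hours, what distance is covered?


Use the formula: distance = speed x time
Speed = 55 mph, Time = 1 hours
55 x 1 = 55 miles

55 miles


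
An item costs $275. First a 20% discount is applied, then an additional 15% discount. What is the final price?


First discount:
20% of $275 = $55
Price after first discount:
$275 - $55 = $220
Second discount:
15% of $220 = $33
Final price:
$220 - $33 = $187

$187


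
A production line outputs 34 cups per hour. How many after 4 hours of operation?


Production rate: 34 cups per hour
Time: 4 hours
Total: 34 x 4 = 136 cups

136 cups


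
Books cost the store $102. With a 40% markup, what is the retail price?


Calculate the markup amount:
40% of $102 = $40.80
Add to cost:
$102 + $40.80 = $142.80

$142.80
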